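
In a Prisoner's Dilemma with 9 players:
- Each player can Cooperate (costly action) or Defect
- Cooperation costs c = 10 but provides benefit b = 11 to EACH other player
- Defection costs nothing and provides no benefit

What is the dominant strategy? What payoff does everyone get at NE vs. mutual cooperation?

Dominant: Defect; NE payoff = 0; Coop payoff = 78

Work:
Defect dominates (saves cost c = 10, benefit to others is external)
NE: All defect → everyone gets 0
If all cooperate: each receives (8)×11 - 10 = 78
Social dilemma: 78 > 0 but NE gives 0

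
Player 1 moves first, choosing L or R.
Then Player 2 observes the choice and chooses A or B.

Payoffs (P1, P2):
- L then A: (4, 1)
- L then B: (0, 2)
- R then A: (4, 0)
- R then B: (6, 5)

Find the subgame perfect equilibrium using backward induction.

P1 plays R, P2 plays B after L and B after R; Payoff (6, 5)

Work:
Backward induction:
After L: P2 chooses B → P1 gets 0
After R: P2 chooses B → P1 gets 6
P1 chooses R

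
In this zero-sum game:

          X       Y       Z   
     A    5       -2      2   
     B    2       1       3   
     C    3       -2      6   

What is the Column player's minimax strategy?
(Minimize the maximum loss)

Column should play Y, value = 1

Work:
Column player minimizes Row's maximum payoff:
Column X: max payoff to Row = 5
Column Y: max payoff to Row = 1
Column Z: max payoff to Row = 6
Minimum is 1, achieved by column Y.
Minimax strategy: Y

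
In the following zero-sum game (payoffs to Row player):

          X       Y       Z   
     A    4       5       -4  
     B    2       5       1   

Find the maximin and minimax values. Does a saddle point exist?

Maximin = 1, Minimax = 1, Saddle: True

Work:
Row minimums: [-4, 1] → maximin = 1
Column maximums: [4, 5, 1] → minimax = 1
Saddle point exists! Game value = 1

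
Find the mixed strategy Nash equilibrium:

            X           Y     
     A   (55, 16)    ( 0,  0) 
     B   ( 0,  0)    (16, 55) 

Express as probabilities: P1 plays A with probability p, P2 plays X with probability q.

p = 0.7746, q = 0.2254

Work:
Find probabilities that make opponent indifferent:
P2 chooses q to make P1 indifferent between A and B
P1 chooses p to make P2 indifferent between X and Y
Mixed NE: P1 plays (A: 0.7746, B: 0.2254), P2 plays (X: 0.2254, Y: 0.7746)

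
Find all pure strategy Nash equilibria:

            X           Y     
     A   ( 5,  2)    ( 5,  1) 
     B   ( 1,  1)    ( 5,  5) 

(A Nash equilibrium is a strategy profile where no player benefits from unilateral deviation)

Nash equilibrium: (A, X), (B, Y)

Work:
Best responses:
  P1 vs X: payoffs [5, 1] → best response A (payoff 5)
  P1 vs Y: payoffs [5, 5] → best response A/B (payoff 5)
  P2 vs A: payoffs [2, 1] → best response X (payoff 2)
  P2 vs B: payoffs [1, 5] → best response Y (payoff 5)
Mutual best responses: (A,X), (B,Y) → Nash equilibria.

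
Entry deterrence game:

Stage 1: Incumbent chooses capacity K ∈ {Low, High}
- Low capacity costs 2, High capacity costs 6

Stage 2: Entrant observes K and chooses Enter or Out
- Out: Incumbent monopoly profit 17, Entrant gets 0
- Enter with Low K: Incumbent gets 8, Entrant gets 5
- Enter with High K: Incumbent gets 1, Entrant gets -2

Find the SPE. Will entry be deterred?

SPE: (High, Enter|Low, Out|High); Entry deterred. Incumbent net profit = 11

Work:
After Low K: Entrant enters (5 > 0)
After High K: Entrant stays out (-2 < 0)
Incumbent: Low → 8−2=6, High → 17−6=11
Incumbent chooses High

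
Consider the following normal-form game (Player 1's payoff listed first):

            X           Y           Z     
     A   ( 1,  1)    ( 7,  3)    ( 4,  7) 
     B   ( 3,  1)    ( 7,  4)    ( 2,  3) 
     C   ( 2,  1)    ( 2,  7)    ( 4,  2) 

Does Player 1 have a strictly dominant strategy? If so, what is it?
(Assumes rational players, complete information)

No strictly dominant strategy exists for Player 1

Work:
A strategy strictly dominates another if it gives a strictly higher payoff against every opponent action. Compare each pair of P1's strategies column-by-column:
  A vs B: [1 vs 3, 7 vs 7, 4 vs 2] → A does not strictly dominate B (column X: 1 ≤ 3)
  A vs C: [1 vs 2, 7 vs 2, 4 vs 4] → A does not strictly dominate C (column X: 1 ≤ 2)
  B vs A: [3 vs 1, 7 vs 7, 2 vs 4] → B does not strictly dominate A (column Y: 7 ≤ 7)
  B vs C: [3 vs 2, 7 vs 2, 2 vs 4] → B does not strictly dominate C (column Z: 2 ≤ 4)
  C vs A: [2 vs 1, 2 vs 7, 4 vs 4] → C does not strictly dominate A (column Y: 2 ≤ 7)
  C vs B: [2 vs 3, 2 vs 7, 4 vs 2] → C does not strictly dominate B (column X: 2 ≤ 3)
No single strategy strictly dominates all others → no strictly dominant strategy.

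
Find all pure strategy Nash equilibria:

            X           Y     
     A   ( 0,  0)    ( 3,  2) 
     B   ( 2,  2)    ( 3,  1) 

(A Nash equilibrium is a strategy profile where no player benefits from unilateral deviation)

Nash equilibrium: (A, Y), (B, X)

Work:
Best responses:
  P1 vs X: payoffs [0, 2] → best response B (payoff 2)
  P1 vs Y: payoffs [3, 3] → best response A/B (payoff 3)
  P2 vs A: payoffs [0, 2] → best response Y (payoff 2)
  P2 vs B: payoffs [2, 1] → best response X (payoff 2)
Mutual best responses: (A,Y), (B,X) → Nash equilibria.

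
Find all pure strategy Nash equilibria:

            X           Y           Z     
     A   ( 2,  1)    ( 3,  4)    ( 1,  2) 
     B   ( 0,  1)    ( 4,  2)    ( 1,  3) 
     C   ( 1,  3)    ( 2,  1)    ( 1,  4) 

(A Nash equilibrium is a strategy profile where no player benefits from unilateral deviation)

Nash equilibrium: (B, Z), (C, Z)

Work:
Best responses:
  P1 vs X: payoffs [2, 0, 1] → best response A (payoff 2)
  P1 vs Y: payoffs [3, 4, 2] → best response B (payoff 4)
  P1 vs Z: payoffs [1, 1, 1] → best response A/B/C (payoff 1)
  P2 vs A: payoffs [1, 4, 2] → best response Y (payoff 4)
  P2 vs B: payoffs [1, 2, 3] → best response Z (payoff 3)
  P2 vs C: payoffs [3, 1, 4] → best response Z (payoff 4)
Mutual best responses: (B,Z), (C,Z) → Nash equilibria.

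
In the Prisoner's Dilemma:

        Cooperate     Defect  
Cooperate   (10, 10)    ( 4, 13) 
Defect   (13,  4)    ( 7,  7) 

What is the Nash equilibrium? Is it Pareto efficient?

(Defect, Defect) is NE; not Pareto efficient

Work:
Defect dominates Cooperate for both players:
If P2 cooperates: Defect (13) > Cooperate (10)
If P2 defects: Defect (7) > Cooperate (4)
NE: (Defect, Defect) with payoff (7, 7)
But (Cooperate, Cooperate) = (10, 10) Pareto dominates (7, 7)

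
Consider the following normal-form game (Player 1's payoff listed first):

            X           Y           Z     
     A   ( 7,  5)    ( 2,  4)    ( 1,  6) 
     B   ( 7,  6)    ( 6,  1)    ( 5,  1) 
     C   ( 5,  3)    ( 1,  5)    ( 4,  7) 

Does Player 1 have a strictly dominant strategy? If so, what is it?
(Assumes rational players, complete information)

No strictly dominant strategy exists for Player 1

Work:
A strategy strictly dominates another if it gives a strictly higher payoff against every opponent action. Compare each pair of P1's strategies column-by-column:
  A vs B: [7 vs 7, 2 vs 6, 1 vs 5] → A does not strictly dominate B (column X: 7 ≤ 7)
  A vs C: [7 vs 5, 2 vs 1, 1 vs 4] → A does not strictly dominate C (column Z: 1 ≤ 4)
  B vs A: [7 vs 7, 6 vs 2, 5 vs 1] → B does not strictly dominate A (column X: 7 ≤ 7)
  B vs C: [7 vs 5, 6 vs 1, 5 vs 4] → B strictly dominates C
  C vs A: [5 vs 7, 1 vs 2, 4 vs 1] → C does not strictly dominate A (column X: 5 ≤ 7)
  C vs B: [5 vs 7, 1 vs 6, 4 vs 5] → C does not strictly dominate B (column X: 5 ≤ 7)
No single strategy strictly dominates all others → no strictly dominant strategy.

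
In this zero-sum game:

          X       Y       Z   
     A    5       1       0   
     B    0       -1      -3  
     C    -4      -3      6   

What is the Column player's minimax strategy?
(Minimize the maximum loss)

Column should play Y, value = 1

Work:
Column player minimizes Row's maximum payoff:
Column X: max payoff to Row = 5
Column Y: max payoff to Row = 1
Column Z: max payoff to Row = 6
Minimum is 1, achieved by column Y.
Minimax strategy: Y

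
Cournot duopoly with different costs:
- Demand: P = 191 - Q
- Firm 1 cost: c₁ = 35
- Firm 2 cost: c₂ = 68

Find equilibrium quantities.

q₁* = 63.0, q₂* = 30.0

Work:
Reaction: q₁ = (191 - 35 - q₂)/2
Reaction: q₂ = (191 - 68 - q₁)/2
Solve simultaneously:
q₁* = (191 - 2×35 + 68)/3 = 63.0
q₂* = (191 - 2×68 + 35)/3 = 30.0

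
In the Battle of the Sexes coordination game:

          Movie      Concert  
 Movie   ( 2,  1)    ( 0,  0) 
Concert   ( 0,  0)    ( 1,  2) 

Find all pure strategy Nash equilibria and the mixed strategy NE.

Pure NE: (Movie, Movie) and (Concert, Concert); Mixed NE: p = 0.6667, q = 0.3333

Work:
Check pure NE:
(Movie, Movie): (2, 1) - no unilateral deviation beneficial
(Concert, Concert): (1, 2) - no unilateral deviation beneficial
Mixed NE: P1 plays Movie with p = 0.6667, P2 plays Movie with q = 0.3333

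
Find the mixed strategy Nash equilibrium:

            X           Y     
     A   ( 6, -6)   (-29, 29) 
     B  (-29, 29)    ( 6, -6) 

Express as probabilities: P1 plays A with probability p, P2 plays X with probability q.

p = 0.5, q = 0.5

Work:
Find probabilities that make opponent indifferent:
P2 chooses q to make P1 indifferent between A and B
P1 chooses p to make P2 indifferent between X and Y
Mixed NE: P1 plays (A: 0.5, B: 0.5), P2 plays (X: 0.5, Y: 0.5)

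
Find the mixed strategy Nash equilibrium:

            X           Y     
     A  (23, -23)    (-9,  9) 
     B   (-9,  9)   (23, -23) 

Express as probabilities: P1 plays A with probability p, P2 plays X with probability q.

p = 0.5, q = 0.5

Work:
Find probabilities that make opponent indifferent:
P2 chooses q to make P1 indifferent between A and B
P1 chooses p to make P2 indifferent between X and Y
Mixed NE: P1 plays (A: 0.5, B: 0.5), P2 plays (X: 0.5, Y: 0.5)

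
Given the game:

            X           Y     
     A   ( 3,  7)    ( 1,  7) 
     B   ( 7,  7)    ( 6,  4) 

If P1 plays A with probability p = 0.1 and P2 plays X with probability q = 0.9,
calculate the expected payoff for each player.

E[P1] = 6.49, E[P2] = 6.73

Work:
E[P1] = p·q·π₁(A,X) + p·(1-q)·π₁(A,Y) + (1-p)·q·π₁(B,X) + (1-p)·(1-q)·π₁(B,Y)
= 0.1·0.9·3 + 0.1·0.1·1 + 0.9·0.9·7 + 0.9·0.1·6
= 6.49

E[P2] = 6.73 (similar calculation)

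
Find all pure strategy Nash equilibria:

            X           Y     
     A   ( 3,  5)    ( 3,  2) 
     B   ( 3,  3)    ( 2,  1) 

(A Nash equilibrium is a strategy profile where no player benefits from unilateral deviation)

Nash equilibrium: (A, X), (B, X)

Work:
Best responses:
  P1 vs X: payoffs [3, 3] → best response A/B (payoff 3)
  P1 vs Y: payoffs [3, 2] → best response A (payoff 3)
  P2 vs A: payoffs [5, 2] → best response X (payoff 5)
  P2 vs B: payoffs [3, 1] → best response X (payoff 3)
Mutual best responses: (A,X), (B,X) → Nash equilibria.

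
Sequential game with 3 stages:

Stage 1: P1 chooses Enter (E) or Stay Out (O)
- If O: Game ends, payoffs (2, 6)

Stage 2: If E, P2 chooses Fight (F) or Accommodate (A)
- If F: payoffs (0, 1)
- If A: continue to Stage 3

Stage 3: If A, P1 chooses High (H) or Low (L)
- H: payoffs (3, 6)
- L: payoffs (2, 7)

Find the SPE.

SPE: (E, A, H); Outcome (3, 6)

Work:
Stage 3: P1 chooses H (3 vs 2)
Stage 2: P2: F->1, A->6 (anticipating H). Choose A
Stage 1: P1: O->2, E->3 (anticipating A, H). Choose E
SPE path: E -> A -> H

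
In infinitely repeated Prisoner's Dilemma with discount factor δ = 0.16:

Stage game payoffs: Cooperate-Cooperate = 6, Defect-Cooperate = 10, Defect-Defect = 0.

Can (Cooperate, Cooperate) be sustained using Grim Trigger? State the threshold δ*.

δ* = 0.4; since δ = 0.16 < 0.4, cooperation cannot be sustained

Work:
For Grim Trigger:
Cooperate forever: 6/(1-δ)
Defect then punished: 10 + 0·δ/(1-δ)
Need: 6/(1-δ) ≥ 10 + 0·δ/(1-δ)
Solving: δ ≥ (T-R)/(T-P) = (10-6)/(10-0) = 0.4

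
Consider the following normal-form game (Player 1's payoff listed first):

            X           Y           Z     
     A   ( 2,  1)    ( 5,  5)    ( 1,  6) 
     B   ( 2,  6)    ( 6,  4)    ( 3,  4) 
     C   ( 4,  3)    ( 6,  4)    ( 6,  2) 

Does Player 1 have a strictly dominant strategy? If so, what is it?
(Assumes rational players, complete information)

No strictly dominant strategy exists for Player 1

Work:
A strategy strictly dominates another if it gives a strictly higher payoff against every opponent action. Compare each pair of P1's strategies column-by-column:
  A vs B: [2 vs 2, 5 vs 6, 1 vs 3] → A does not strictly dominate B (column X: 2 ≤ 2)
  A vs C: [2 vs 4, 5 vs 6, 1 vs 6] → A does not strictly dominate C (column X: 2 ≤ 4)
  B vs A: [2 vs 2, 6 vs 5, 3 vs 1] → B does not strictly dominate A (column X: 2 ≤ 2)
  B vs C: [2 vs 4, 6 vs 6, 3 vs 6] → B does not strictly dominate C (column X: 2 ≤ 4)
  C vs A: [4 vs 2, 6 vs 5, 6 vs 1] → C strictly dominates A
  C vs B: [4 vs 2, 6 vs 6, 6 vs 3] → C does not strictly dominate B (column Y: 6 ≤ 6)
No single strategy strictly dominates all others → no strictly dominant strategy.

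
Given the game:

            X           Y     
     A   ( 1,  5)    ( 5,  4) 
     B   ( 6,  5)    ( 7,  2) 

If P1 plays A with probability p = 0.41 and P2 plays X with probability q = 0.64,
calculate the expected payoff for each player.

E[P1] = 4.7528, E[P2] = 4.2152

Work:
E[P1] = p·q·π₁(A,X) + p·(1-q)·π₁(A,Y) + (1-p)·q·π₁(B,X) + (1-p)·(1-q)·π₁(B,Y)
= 0.41·0.64·1 + 0.41·0.36·5 + 0.59·0.64·6 + 0.59·0.36·7
= 4.7528

E[P2] = 4.2152 (similar calculation)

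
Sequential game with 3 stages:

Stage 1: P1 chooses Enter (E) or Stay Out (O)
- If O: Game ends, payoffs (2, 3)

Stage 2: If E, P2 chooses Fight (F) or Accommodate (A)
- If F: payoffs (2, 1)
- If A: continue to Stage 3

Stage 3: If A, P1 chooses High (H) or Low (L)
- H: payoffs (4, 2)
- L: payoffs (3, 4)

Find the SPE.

SPE: (E, A, H); Outcome (4, 2)

Work:
Stage 3: P1 chooses H (4 vs 3)
Stage 2: P2: F->1, A->2 (anticipating H). Choose A
Stage 1: P1: O->2, E->4 (anticipating A, H). Choose E
SPE path: E -> A -> H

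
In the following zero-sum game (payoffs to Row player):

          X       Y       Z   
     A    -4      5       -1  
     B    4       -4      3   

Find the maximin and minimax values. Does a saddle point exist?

Maximin = -4, Minimax = 3, Saddle: False

Work:
Row minimums: [-4, -4] → maximin = -4
Column maximums: [4, 5, 3] → minimax = 3
No saddle point (maximin ≠ minimax). Mixed strategy needed.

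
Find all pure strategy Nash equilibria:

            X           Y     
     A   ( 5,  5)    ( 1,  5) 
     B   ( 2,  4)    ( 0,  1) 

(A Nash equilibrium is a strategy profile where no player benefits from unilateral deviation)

Nash equilibrium: (A, X), (A, Y)

Work:
Best responses:
  P1 vs X: payoffs [5, 2] → best response A (payoff 5)
  P1 vs Y: payoffs [1, 0] → best response A (payoff 1)
  P2 vs A: payoffs [5, 5] → best response X/Y (payoff 5)
  P2 vs B: payoffs [4, 1] → best response X (payoff 4)
Mutual best responses: (A,X), (A,Y) → Nash equilibria.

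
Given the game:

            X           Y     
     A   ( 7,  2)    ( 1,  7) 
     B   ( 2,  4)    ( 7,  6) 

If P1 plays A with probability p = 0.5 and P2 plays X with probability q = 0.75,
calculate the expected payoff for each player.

E[P1] = 4.375, E[P2] = 3.875

Work:
E[P1] = p·q·π₁(A,X) + p·(1-q)·π₁(A,Y) + (1-p)·q·π₁(B,X) + (1-p)·(1-q)·π₁(B,Y)
= 0.5·0.75·7 + 0.5·0.25·1 + 0.5·0.75·2 + 0.5·0.25·7
= 4.375

E[P2] = 3.875 (similar calculation)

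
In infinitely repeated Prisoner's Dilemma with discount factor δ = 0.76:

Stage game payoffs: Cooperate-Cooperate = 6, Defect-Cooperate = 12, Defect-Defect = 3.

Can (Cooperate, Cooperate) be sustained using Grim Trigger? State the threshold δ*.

δ* = 0.6667; since δ = 0.76 ≥ 0.6667, cooperation can be sustained

Work:
For Grim Trigger:
Cooperate forever: 6/(1-δ)
Defect then punished: 12 + 3·δ/(1-δ)
Need: 6/(1-δ) ≥ 12 + 3·δ/(1-δ)
Solving: δ ≥ (T-R)/(T-P) = (12-6)/(12-3) = 0.6667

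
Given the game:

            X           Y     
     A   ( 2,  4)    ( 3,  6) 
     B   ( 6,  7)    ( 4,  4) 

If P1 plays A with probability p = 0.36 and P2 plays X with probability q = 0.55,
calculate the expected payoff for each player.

E[P1] = 4.146, E[P2] = 5.38

Work:
E[P1] = p·q·π₁(A,X) + p·(1-q)·π₁(A,Y) + (1-p)·q·π₁(B,X) + (1-p)·(1-q)·π₁(B,Y)
= 0.36·0.55·2 + 0.36·0.45·3 + 0.64·0.55·6 + 0.64·0.45·4
= 4.146

E[P2] = 5.38 (similar calculation)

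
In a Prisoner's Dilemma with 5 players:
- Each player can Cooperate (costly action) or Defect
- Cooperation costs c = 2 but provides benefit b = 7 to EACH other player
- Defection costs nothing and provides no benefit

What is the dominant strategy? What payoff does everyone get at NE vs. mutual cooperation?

Dominant: Defect; NE payoff = 0; Coop payoff = 26

Work:
Defect dominates (saves cost c = 2, benefit to others is external)
NE: All defect → everyone gets 0
If all cooperate: each receives (4)×7 - 2 = 26
Social dilemma: 26 > 0 but NE gives 0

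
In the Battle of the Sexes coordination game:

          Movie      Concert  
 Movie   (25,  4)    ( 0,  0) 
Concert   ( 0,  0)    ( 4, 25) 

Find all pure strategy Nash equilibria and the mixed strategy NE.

Pure NE: (Movie, Movie) and (Concert, Concert); Mixed NE: p = 0.8621, q = 0.1379

Work:
Check pure NE:
(Movie, Movie): (25, 4) - no unilateral deviation beneficial
(Concert, Concert): (4, 25) - no unilateral deviation beneficial
Mixed NE: P1 plays Movie with p = 0.8621, P2 plays Movie with q = 0.1379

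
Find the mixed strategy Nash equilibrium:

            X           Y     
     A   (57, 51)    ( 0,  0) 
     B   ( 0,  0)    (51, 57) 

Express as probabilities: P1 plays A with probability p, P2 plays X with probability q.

p = 0.5278, q = 0.4722

Work:
Find probabilities that make opponent indifferent:
P2 chooses q to make P1 indifferent between A and B
P1 chooses p to make P2 indifferent between X and Y
Mixed NE: P1 plays (A: 0.5278, B: 0.4722), P2 plays (X: 0.4722, Y: 0.5278)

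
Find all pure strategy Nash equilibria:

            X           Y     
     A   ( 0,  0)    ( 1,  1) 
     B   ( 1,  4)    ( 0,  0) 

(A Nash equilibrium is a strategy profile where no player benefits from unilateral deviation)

Nash equilibrium: (A, Y), (B, X)

Work:
Best responses:
  P1 vs X: payoffs [0, 1] → best response B (payoff 1)
  P1 vs Y: payoffs [1, 0] → best response A (payoff 1)
  P2 vs A: payoffs [0, 1] → best response Y (payoff 1)
  P2 vs B: payoffs [4, 0] → best response X (payoff 4)
Mutual best responses: (A,Y), (B,X) → Nash equilibria.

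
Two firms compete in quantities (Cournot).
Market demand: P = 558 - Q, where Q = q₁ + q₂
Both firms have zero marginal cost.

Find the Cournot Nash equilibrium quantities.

q₁* = q₂* = 186.0; P* = 186.0

Work:
Profit: π_i = P·q_i = (a - q_i - q_j)·q_i
FOC: ∂π_i/∂q_i = a - 2q_i - q_j = 0
Reaction function: q_i = (558 - q_j)/2
Symmetry: q* = 558/3 = 186.0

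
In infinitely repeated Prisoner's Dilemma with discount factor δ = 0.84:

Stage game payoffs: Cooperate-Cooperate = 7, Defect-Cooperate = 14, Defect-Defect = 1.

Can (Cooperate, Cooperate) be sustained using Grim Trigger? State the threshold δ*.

δ* = 0.5385; since δ = 0.84 ≥ 0.5385, cooperation can be sustained

Work:
For Grim Trigger:
Cooperate forever: 7/(1-δ)
Defect then punished: 14 + 1·δ/(1-δ)
Need: 7/(1-δ) ≥ 14 + 1·δ/(1-δ)
Solving: δ ≥ (T-R)/(T-P) = (14-7)/(14-1) = 0.5385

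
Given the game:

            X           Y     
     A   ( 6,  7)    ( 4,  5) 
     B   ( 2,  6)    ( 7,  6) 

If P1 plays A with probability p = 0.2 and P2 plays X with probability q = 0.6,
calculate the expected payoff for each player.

E[P1] = 4.24, E[P2] = 6.04

Work:
E[P1] = p·q·π₁(A,X) + p·(1-q)·π₁(A,Y) + (1-p)·q·π₁(B,X) + (1-p)·(1-q)·π₁(B,Y)
= 0.2·0.6·6 + 0.2·0.4·4 + 0.8·0.6·2 + 0.8·0.4·7
= 4.24

E[P2] = 6.04 (similar calculation)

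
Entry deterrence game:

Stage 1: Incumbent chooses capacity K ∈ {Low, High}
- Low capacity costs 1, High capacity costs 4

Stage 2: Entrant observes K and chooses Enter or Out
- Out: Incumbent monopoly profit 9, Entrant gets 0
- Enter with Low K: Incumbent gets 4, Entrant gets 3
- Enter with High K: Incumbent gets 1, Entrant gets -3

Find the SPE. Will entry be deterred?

SPE: (High, Enter|Low, Out|High); Entry deterred. Incumbent net profit = 5

Work:
After Low K: Entrant enters (3 > 0)
After High K: Entrant stays out (-3 < 0)
Incumbent: Low → 4−1=3, High → 9−4=5
Incumbent chooses High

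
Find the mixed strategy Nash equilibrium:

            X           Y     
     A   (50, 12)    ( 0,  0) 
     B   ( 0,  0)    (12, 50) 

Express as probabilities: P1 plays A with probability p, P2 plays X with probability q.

p = 0.8065, q = 0.1935

Work:
Find probabilities that make opponent indifferent:
P2 chooses q to make P1 indifferent between A and B
P1 chooses p to make P2 indifferent between X and Y
Mixed NE: P1 plays (A: 0.8065, B: 0.1935), P2 plays (X: 0.1935, Y: 0.8065)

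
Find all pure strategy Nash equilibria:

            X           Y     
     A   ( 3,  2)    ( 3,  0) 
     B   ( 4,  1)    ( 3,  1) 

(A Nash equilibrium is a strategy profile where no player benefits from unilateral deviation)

Nash equilibrium: (B, X), (B, Y)

Work:
Best responses:
  P1 vs X: payoffs [3, 4] → best response B (payoff 4)
  P1 vs Y: payoffs [3, 3] → best response A/B (payoff 3)
  P2 vs A: payoffs [2, 0] → best response X (payoff 2)
  P2 vs B: payoffs [1, 1] → best response X/Y (payoff 1)
Mutual best responses: (B,X), (B,Y) → Nash equilibria.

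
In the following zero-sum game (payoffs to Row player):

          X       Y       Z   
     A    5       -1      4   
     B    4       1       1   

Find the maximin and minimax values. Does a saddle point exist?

Maximin = 1, Minimax = 1, Saddle: True

Work:
Row minimums: [-1, 1] → maximin = 1
Column maximums: [5, 1, 4] → minimax = 1
Saddle point exists! Game value = 1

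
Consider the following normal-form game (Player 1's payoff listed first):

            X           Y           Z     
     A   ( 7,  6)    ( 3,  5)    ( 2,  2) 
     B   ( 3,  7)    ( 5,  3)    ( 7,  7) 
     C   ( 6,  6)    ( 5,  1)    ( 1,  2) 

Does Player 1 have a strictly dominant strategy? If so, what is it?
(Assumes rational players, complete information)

No strictly dominant strategy exists for Player 1

Work:
A strategy strictly dominates another if it gives a strictly higher payoff against every opponent action. Compare each pair of P1's strategies column-by-column:
  A vs B: [7 vs 3, 3 vs 5, 2 vs 7] → A does not strictly dominate B (column Y: 3 ≤ 5)
  A vs C: [7 vs 6, 3 vs 5, 2 vs 1] → A does not strictly dominate C (column Y: 3 ≤ 5)
  B vs A: [3 vs 7, 5 vs 3, 7 vs 2] → B does not strictly dominate A (column X: 3 ≤ 7)
  B vs C: [3 vs 6, 5 vs 5, 7 vs 1] → B does not strictly dominate C (column X: 3 ≤ 6)
  C vs A: [6 vs 7, 5 vs 3, 1 vs 2] → C does not strictly dominate A (column X: 6 ≤ 7)
  C vs B: [6 vs 3, 5 vs 5, 1 vs 7] → C does not strictly dominate B (column Y: 5 ≤ 5)
No single strategy strictly dominates all others → no strictly dominant strategy.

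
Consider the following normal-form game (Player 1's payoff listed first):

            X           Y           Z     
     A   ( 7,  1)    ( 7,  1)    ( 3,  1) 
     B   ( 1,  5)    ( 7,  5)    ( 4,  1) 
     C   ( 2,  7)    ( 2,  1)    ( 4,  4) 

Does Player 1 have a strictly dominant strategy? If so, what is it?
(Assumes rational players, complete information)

No strictly dominant strategy exists for Player 1

Work:
A strategy strictly dominates another if it gives a strictly higher payoff against every opponent action. Compare each pair of P1's strategies column-by-column:
  A vs B: [7 vs 1, 7 vs 7, 3 vs 4] → A does not strictly dominate B (column Y: 7 ≤ 7)
  A vs C: [7 vs 2, 7 vs 2, 3 vs 4] → A does not strictly dominate C (column Z: 3 ≤ 4)
  B vs A: [1 vs 7, 7 vs 7, 4 vs 3] → B does not strictly dominate A (column X: 1 ≤ 7)
  B vs C: [1 vs 2, 7 vs 2, 4 vs 4] → B does not strictly dominate C (column X: 1 ≤ 2)
  C vs A: [2 vs 7, 2 vs 7, 4 vs 3] → C does not strictly dominate A (column X: 2 ≤ 7)
  C vs B: [2 vs 1, 2 vs 7, 4 vs 4] → C does not strictly dominate B (column Y: 2 ≤ 7)
No single strategy strictly dominates all others → no strictly dominant strategy.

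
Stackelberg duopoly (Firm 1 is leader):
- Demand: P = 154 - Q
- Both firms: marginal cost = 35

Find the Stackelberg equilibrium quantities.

q₁* (leader) = 59.5, q₂* (follower) = 29.75

Work:
Follower's reaction: q₂ = (a - c - q₁)/2
Leader substitutes: π₁ = q₁·(a - q₁ - (a-c-q₁)/2 - c)
FOC: q₁* = (154 - 35)/2 = 59.50
Then: q₂* = (154 - 35 - 59.5)/2 = 29.75
Leader has first-mover advantage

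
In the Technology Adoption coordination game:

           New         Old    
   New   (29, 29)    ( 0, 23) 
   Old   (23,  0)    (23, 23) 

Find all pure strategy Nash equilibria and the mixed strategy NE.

Pure NE: (New, New) and (Old, Old); Mixed NE: p = 0.7931, q = 0.7931

Work:
Check pure NE:
(New, New): (29, 29) - no unilateral deviation beneficial
(Old, Old): (23, 23) - no unilateral deviation beneficial
Mixed NE: P1 plays New with p = 0.7931, P2 plays New with q = 0.7931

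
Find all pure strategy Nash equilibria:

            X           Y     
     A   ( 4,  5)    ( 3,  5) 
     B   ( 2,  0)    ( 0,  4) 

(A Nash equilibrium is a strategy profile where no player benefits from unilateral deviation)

Nash equilibrium: (A, X), (A, Y)

Work:
Best responses:
  P1 vs X: payoffs [4, 2] → best response A (payoff 4)
  P1 vs Y: payoffs [3, 0] → best response A (payoff 3)
  P2 vs A: payoffs [5, 5] → best response X/Y (payoff 5)
  P2 vs B: payoffs [0, 4] → best response Y (payoff 4)
Mutual best responses: (A,X), (A,Y) → Nash equilibria.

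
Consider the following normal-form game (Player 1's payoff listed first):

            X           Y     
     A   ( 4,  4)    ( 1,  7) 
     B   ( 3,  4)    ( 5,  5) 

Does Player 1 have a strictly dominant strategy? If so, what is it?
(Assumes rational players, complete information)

No strictly dominant strategy exists for Player 1

Work:
A strategy strictly dominates another if it gives a strictly higher payoff against every opponent action. Compare each pair of P1's strategies column-by-column:
  A vs B: [4 vs 3, 1 vs 5] → A does not strictly dominate B (column Y: 1 ≤ 5)
  B vs A: [3 vs 4, 5 vs 1] → B does not strictly dominate A (column X: 3 ≤ 4)
No single strategy strictly dominates all others → no strictly dominant strategy.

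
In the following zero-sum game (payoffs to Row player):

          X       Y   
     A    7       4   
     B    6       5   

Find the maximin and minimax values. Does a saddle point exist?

Maximin = 5, Minimax = 5, Saddle: True

Work:
Row minimums: [4, 5] → maximin = 5
Column maximums: [7, 5] → minimax = 5
Saddle point exists! Game value = 5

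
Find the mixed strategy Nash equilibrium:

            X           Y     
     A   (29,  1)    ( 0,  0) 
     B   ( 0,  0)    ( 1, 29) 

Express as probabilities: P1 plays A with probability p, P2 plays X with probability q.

p = 0.9667, q = 0.0333

Work:
Find probabilities that make opponent indifferent:
P2 chooses q to make P1 indifferent between A and B
P1 chooses p to make P2 indifferent between X and Y
Mixed NE: P1 plays (A: 0.9667, B: 0.0333), P2 plays (X: 0.0333, Y: 0.9667)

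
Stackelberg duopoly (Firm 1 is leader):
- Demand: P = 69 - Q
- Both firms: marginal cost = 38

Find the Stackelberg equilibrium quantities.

q₁* (leader) = 15.5, q₂* (follower) = 7.75

Work:
Follower's reaction: q₂ = (a - c - q₁)/2
Leader substitutes: π₁ = q₁·(a - q₁ - (a-c-q₁)/2 - c)
FOC: q₁* = (69 - 38)/2 = 15.50
Then: q₂* = (69 - 38 - 15.5)/2 = 7.75
Leader has first-mover advantage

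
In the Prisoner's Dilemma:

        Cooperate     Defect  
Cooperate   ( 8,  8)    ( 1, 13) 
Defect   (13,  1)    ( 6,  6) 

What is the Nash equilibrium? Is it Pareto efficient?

(Defect, Defect) is NE; not Pareto efficient

Work:
Defect dominates Cooperate for both players:
If P2 cooperates: Defect (13) > Cooperate (8)
If P2 defects: Defect (6) > Cooperate (1)
NE: (Defect, Defect) with payoff (6, 6)
But (Cooperate, Cooperate) = (8, 8) Pareto dominates (6, 6)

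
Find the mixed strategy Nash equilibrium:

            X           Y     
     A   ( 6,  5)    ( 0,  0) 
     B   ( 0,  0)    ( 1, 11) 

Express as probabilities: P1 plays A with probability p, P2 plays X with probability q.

p = 0.6875, q = 0.1429

Work:
Find probabilities that make opponent indifferent:
P2 chooses q to make P1 indifferent between A and B
P1 chooses p to make P2 indifferent between X and Y
Mixed NE: P1 plays (A: 0.6875, B: 0.3125), P2 plays (X: 0.1429, Y: 0.8571)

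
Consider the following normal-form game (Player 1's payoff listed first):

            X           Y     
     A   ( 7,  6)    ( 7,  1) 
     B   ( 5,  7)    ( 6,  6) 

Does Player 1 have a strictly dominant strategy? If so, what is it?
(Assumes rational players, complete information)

Yes, Player 1's strictly dominant strategy is A

Work:
A strategy strictly dominates another if it gives a strictly higher payoff against every opponent action. Compare each pair of P1's strategies column-by-column:
  A vs B: [7 vs 5, 7 vs 6] → A strictly dominates B
  B vs A: [5 vs 7, 6 vs 7] → B does not strictly dominate A (column X: 5 ≤ 7)
A strictly dominates every other strategy → strictly dominant.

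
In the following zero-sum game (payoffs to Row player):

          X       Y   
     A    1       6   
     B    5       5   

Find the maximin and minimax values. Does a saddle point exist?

Maximin = 5, Minimax = 5, Saddle: True

Work:
Row minimums: [1, 5] → maximin = 5
Column maximums: [5, 6] → minimax = 5
Saddle point exists! Game value = 5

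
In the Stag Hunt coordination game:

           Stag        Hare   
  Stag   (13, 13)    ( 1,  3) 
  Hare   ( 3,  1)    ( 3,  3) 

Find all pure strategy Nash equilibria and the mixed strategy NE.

Pure NE: (Stag, Stag) and (Hare, Hare); Mixed NE: p = 0.1667, q = 0.1667

Work:
Check pure NE:
(Stag, Stag): (13, 13) - no unilateral deviation beneficial
(Hare, Hare): (3, 3) - no unilateral deviation beneficial
Mixed NE: P1 plays Stag with p = 0.1667, P2 plays Stag with q = 0.1667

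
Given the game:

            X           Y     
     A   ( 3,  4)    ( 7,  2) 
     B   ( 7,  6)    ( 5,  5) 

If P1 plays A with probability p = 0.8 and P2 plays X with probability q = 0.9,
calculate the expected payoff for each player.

E[P1] = 4.08, E[P2] = 4.22

Work:
E[P1] = p·q·π₁(A,X) + p·(1-q)·π₁(A,Y) + (1-p)·q·π₁(B,X) + (1-p)·(1-q)·π₁(B,Y)
= 0.8·0.9·3 + 0.8·0.1·7 + 0.2·0.9·7 + 0.2·0.1·5
= 4.08

E[P2] = 4.22 (similar calculation)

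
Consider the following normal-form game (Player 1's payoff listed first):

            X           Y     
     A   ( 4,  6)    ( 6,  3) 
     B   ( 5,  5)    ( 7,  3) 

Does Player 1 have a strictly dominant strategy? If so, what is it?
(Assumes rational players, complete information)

Yes, Player 1's strictly dominant strategy is B

Work:
A strategy strictly dominates another if it gives a strictly higher payoff against every opponent action. Compare each pair of P1's strategies column-by-column:
  A vs B: [4 vs 5, 6 vs 7] → A does not strictly dominate B (column X: 4 ≤ 5)
  B vs A: [5 vs 4, 7 vs 6] → B strictly dominates A
B strictly dominates every other strategy → strictly dominant.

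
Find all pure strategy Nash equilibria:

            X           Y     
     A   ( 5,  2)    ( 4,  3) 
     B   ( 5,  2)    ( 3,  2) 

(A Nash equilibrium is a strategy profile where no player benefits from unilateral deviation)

Nash equilibrium: (A, Y), (B, X)

Work:
Best responses:
  P1 vs X: payoffs [5, 5] → best response A/B (payoff 5)
  P1 vs Y: payoffs [4, 3] → best response A (payoff 4)
  P2 vs A: payoffs [2, 3] → best response Y (payoff 3)
  P2 vs B: payoffs [2, 2] → best response X/Y (payoff 2)
Mutual best responses: (A,Y), (B,X) → Nash equilibria.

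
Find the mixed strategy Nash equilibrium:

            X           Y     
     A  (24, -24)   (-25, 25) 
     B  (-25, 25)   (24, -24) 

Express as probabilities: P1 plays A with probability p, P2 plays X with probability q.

p = 0.5, q = 0.5

Work:
Find probabilities that make opponent indifferent:
P2 chooses q to make P1 indifferent between A and B
P1 chooses p to make P2 indifferent between X and Y
Mixed NE: P1 plays (A: 0.5, B: 0.5), P2 plays (X: 0.5, Y: 0.5)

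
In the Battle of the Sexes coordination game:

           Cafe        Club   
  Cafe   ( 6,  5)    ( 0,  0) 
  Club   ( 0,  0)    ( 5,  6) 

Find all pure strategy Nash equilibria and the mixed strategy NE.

Pure NE: (Cafe, Cafe) and (Club, Club); Mixed NE: p = 0.5455, q = 0.4545

Work:
Check pure NE:
(Cafe, Cafe): (6, 5) - no unilateral deviation beneficial
(Club, Club): (5, 6) - no unilateral deviation beneficial
Mixed NE: P1 plays Cafe with p = 0.5455, P2 plays Cafe with q = 0.4545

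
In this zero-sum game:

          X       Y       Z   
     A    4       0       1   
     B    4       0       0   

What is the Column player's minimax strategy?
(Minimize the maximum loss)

Column should play Y, value = 0

Work:
Column player minimizes Row's maximum payoff:
Column X: max payoff to Row = 4
Column Y: max payoff to Row = 0
Column Z: max payoff to Row = 1
Minimum is 0, achieved by column Y.
Minimax strategy: Y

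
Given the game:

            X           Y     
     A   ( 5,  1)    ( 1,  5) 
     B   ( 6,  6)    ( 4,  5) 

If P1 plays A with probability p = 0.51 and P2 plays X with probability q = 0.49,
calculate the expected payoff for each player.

E[P1] = 3.9498, E[P2] = 4.2405

Work:
E[P1] = p·q·π₁(A,X) + p·(1-q)·π₁(A,Y) + (1-p)·q·π₁(B,X) + (1-p)·(1-q)·π₁(B,Y)
= 0.51·0.49·5 + 0.51·0.51·1 + 0.49·0.49·6 + 0.49·0.51·4
= 3.9498

E[P2] = 4.2405 (similar calculation)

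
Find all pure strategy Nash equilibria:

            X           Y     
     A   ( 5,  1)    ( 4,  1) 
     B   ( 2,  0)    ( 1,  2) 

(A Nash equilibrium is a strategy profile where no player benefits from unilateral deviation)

Nash equilibrium: (A, X), (A, Y)

Work:
Best responses:
  P1 vs X: payoffs [5, 2] → best response A (payoff 5)
  P1 vs Y: payoffs [4, 1] → best response A (payoff 4)
  P2 vs A: payoffs [1, 1] → best response X/Y (payoff 1)
  P2 vs B: payoffs [0, 2] → best response Y (payoff 2)
Mutual best responses: (A,X), (A,Y) → Nash equilibria.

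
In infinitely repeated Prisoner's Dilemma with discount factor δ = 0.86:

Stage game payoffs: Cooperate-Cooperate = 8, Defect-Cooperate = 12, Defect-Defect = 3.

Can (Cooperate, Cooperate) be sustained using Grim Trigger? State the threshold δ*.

δ* = 0.4444; since δ = 0.86 ≥ 0.4444, cooperation can be sustained

Work:
For Grim Trigger:
Cooperate forever: 8/(1-δ)
Defect then punished: 12 + 3·δ/(1-δ)
Need: 8/(1-δ) ≥ 12 + 3·δ/(1-δ)
Solving: δ ≥ (T-R)/(T-P) = (12-8)/(12-3) = 0.4444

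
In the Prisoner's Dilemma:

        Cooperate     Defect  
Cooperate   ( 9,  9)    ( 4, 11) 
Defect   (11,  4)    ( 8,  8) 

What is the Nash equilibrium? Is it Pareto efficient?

(Defect, Defect) is NE; not Pareto efficient

Work:
Defect dominates Cooperate for both players:
If P2 cooperates: Defect (11) > Cooperate (9)
If P2 defects: Defect (8) > Cooperate (4)
NE: (Defect, Defect) with payoff (8, 8)
But (Cooperate, Cooperate) = (9, 9) Pareto dominates (8, 8)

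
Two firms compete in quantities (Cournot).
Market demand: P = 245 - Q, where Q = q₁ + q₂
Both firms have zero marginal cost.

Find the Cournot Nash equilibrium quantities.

q₁* = q₂* = 81.67; P* = 81.67

Work:
Profit: π_i = P·q_i = (a - q_i - q_j)·q_i
FOC: ∂π_i/∂q_i = a - 2q_i - q_j = 0
Reaction function: q_i = (245 - q_j)/2
Symmetry: q* = 245/3 = 81.67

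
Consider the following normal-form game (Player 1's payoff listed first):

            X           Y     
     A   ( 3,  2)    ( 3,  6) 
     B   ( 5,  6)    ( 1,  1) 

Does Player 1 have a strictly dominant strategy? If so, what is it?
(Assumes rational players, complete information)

No strictly dominant strategy exists for Player 1

Work:
A strategy strictly dominates another if it gives a strictly higher payoff against every opponent action. Compare each pair of P1's strategies column-by-column:
  A vs B: [3 vs 5, 3 vs 1] → A does not strictly dominate B (column X: 3 ≤ 5)
  B vs A: [5 vs 3, 1 vs 3] → B does not strictly dominate A (column Y: 1 ≤ 3)
No single strategy strictly dominates all others → no strictly dominant strategy.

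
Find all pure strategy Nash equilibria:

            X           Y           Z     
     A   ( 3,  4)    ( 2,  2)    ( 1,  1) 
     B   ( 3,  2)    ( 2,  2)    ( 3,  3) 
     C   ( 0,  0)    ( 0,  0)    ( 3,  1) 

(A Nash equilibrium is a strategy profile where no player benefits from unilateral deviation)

Nash equilibrium: (A, X), (B, Z), (C, Z)

Work:
Best responses:
  P1 vs X: payoffs [3, 3, 0] → best response A/B (payoff 3)
  P1 vs Y: payoffs [2, 2, 0] → best response A/B (payoff 2)
  P1 vs Z: payoffs [1, 3, 3] → best response B/C (payoff 3)
  P2 vs A: payoffs [4, 2, 1] → best response X (payoff 4)
  P2 vs B: payoffs [2, 2, 3] → best response Z (payoff 3)
  P2 vs C: payoffs [0, 0, 1] → best response Z (payoff 1)
Mutual best responses: (A,X), (B,Z), (C,Z) → Nash equilibria.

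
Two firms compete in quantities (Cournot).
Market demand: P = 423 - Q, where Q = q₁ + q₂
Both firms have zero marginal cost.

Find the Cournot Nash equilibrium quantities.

q₁* = q₂* = 141.0; P* = 141.0

Work:
Profit: π_i = P·q_i = (a - q_i - q_j)·q_i
FOC: ∂π_i/∂q_i = a - 2q_i - q_j = 0
Reaction function: q_i = (423 - q_j)/2
Symmetry: q* = 423/3 = 141.0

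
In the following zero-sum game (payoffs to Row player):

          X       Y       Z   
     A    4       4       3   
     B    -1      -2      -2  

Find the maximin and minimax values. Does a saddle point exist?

Maximin = 3, Minimax = 3, Saddle: True

Work:
Row minimums: [3, -2] → maximin = 3
Column maximums: [4, 4, 3] → minimax = 3
Saddle point exists! Game value = 3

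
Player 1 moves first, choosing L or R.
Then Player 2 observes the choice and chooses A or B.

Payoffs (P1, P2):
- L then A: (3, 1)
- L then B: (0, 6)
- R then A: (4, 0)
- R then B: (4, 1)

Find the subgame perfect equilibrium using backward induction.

P1 plays R, P2 plays B after L and B after R; Payoff (4, 1)

Work:
Backward induction:
After L: P2 chooses B → P1 gets 0
After R: P2 chooses B → P1 gets 4
P1 chooses R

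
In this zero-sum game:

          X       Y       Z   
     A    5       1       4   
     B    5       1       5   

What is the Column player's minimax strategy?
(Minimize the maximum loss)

Column should play Y, value = 1

Work:
Column player minimizes Row's maximum payoff:
Column X: max payoff to Row = 5
Column Y: max payoff to Row = 1
Column Z: max payoff to Row = 5
Minimum is 1, achieved by column Y.
Minimax strategy: Y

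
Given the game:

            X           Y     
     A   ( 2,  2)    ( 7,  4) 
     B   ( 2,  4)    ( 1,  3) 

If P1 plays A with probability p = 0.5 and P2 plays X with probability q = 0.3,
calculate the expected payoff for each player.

E[P1] = 3.4, E[P2] = 3.35

Work:
E[P1] = p·q·π₁(A,X) + p·(1-q)·π₁(A,Y) + (1-p)·q·π₁(B,X) + (1-p)·(1-q)·π₁(B,Y)
= 0.5·0.3·2 + 0.5·0.7·7 + 0.5·0.3·2 + 0.5·0.7·1
= 3.4

E[P2] = 3.35 (similar calculation)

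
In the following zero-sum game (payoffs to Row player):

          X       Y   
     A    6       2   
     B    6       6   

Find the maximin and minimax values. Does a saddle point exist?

Maximin = 6, Minimax = 6, Saddle: True

Work:
Row minimums: [2, 6] → maximin = 6
Column maximums: [6, 6] → minimax = 6
Saddle point exists! Game value = 6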